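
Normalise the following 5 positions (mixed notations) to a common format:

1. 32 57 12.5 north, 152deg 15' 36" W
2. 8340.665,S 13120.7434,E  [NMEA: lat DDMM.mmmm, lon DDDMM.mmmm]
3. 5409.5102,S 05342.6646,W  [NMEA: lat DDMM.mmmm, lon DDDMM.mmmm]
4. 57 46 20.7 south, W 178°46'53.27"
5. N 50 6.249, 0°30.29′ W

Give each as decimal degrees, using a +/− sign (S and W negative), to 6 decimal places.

1. 32.953472, -152.260000
2. -83.677750, 131.345723
3. -54.158503, -53.711077
4. -57.772417, -178.781464
5. 50.104150, -0.504833

Point 1:
  φ: 32° + 57/60 + 12.5/3600 = 32 + 0.950000 + 0.003472 = 32.9534722
  N → positive
  Longitude: 152 + 15/60 + 36/3600 = 152.2600000
  W → negative
Point 2:
  φ: split at 2 digits → 83° and 40.665′; 83 + 40.665/60 = 83.6777500
  hemisphere S, so the sign is −
  Lon: split at 3 digits → 131° and 20.7434′; 131 + 20.7434/60 = 131.3457233
  E → positive
Point 3:
  Latitude: degrees = first 2 digits = 54, minutes = 9.5102; 54 + 9.5102/60 = 54.1585033
  hemisphere S, so the sign is −
  Lon: split at 3 digits → 053° and 42.6646′; 53 + 42.6646/60 = 53.7110767
  W ⇒ negate
Point 4:
  Latitude: 57° + 46/60 + 20.7/3600 = 57 + 0.766667 + 0.005750 = 57.7724167
  hemisphere S, so the sign is −
  Longitude: 46′ + 53.27″ = 46.88783′; 178 + 46.88783/60 = 178.7814639
  W ⇒ negate
Point 5:
  Latitude: 50 + 6.249/60 = 50.1041500
  N → positive
  Lon: 30.29′ = 0.504833°; total 0.5048333
  W → negative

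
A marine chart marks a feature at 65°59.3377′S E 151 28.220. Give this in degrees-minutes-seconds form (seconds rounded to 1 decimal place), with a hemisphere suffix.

65°59′20.3″ S, 151°28′13.2″ E

Lat: fractional minutes 0.33770 × 60 = 20.262″
Longitude: 28.22000′ → 28′ and 0.22000 × 60 = 13.200″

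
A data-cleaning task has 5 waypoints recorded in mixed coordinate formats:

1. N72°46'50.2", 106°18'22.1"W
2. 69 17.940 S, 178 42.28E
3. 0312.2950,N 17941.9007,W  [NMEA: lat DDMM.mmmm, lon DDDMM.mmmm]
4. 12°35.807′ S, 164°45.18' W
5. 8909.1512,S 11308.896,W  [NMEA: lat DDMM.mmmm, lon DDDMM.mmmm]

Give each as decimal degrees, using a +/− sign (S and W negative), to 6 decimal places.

Point 1:
  Latitude: 46′ + 50.2″ = 46.83667′; 72 + 46.83667/60 = 72.7806111
  N ⇒ keep positive
  Lon: 106 + 18/60 + 22.1/3600 = 106.3061389
  W → negative
Point 2:
  φ: 17.94′ = 0.299000°; total 69.2990000
  S ⇒ negate
  Lon: 178 + 42.28/60 = 178.7046667
  E → positive
Point 3:
  Latitude: split at 2 digits → 03° and 12.295′; 3 + 12.295/60 = 3.2049167
  N → positive
  Longitude: split at 3 digits → 179° and 41.9007′; 179 + 41.9007/60 = 179.6983450
  W → negative
Point 4:
  φ: 12 + 35.807/60 = 12.5967833
  hemisphere S, so the sign is −
  λ: 164 + 45.18/60 = 164.7530000
  hemisphere W, so the sign is −
Point 5:
  φ: degrees = first 2 digits = 89, minutes = 9.1512; 89 + 9.1512/60 = 89.1525200
  hemisphere S, so the sign is −
  λ: degrees = first 3 digits = 113, minutes = 8.896; 113 + 8.896/60 = 113.1482667
  W ⇒ negate

1. 72.780611, -106.306139
2. -69.299000, 178.704667
3. 3.204917, -179.698345
4. -12.596783, -164.753000
5. -89.152520, -113.148267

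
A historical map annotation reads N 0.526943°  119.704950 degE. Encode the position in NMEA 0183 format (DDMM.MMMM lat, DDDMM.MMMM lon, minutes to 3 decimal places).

0031.617,N / 11942.297,E

Latitude: minutes = (0.526943 − 0) × 60 = 31.61658
λ: minutes = (119.704950 − 119) × 60 = 42.29700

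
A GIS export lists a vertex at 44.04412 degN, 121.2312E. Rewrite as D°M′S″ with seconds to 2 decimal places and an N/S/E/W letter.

Lat: 0.044120° → 2.64720′; 0.64720 × 60 = 38.8320″
λ: 0.231200° → 13.87200′; 0.87200 × 60 = 52.3200″

44°02′38.83″ N, 121°13′52.32″ E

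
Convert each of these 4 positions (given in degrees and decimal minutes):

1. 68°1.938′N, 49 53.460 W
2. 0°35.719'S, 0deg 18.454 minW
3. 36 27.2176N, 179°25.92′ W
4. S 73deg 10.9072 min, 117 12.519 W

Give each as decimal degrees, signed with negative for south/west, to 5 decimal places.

Point 1:
  Latitude: 68 + 1.938/60 = 68.032300
  N → positive
  λ: 49 + 53.46/60 = 49.891000
  W ⇒ negate
Point 2:
  φ: 0 + 35.719/60 = 0.595317
  S → negative
  Lon: 18.454′ = 0.307567°; total 0.307567
  hemisphere W, so the sign is −
Point 3:
  Latitude: 27.2176′ = 0.453627°; total 36.453627
  N → positive
  Lon: 25.92′ = 0.432000°; total 179.432000
  W → negative
Point 4:
  Latitude: 73 + 10.9072/60 = 73.181787
  S ⇒ negate
  Lon: 117 + 12.519/60 = 117.208650
  W → negative

1. 68.03230, -49.89100
2. -0.59532, -0.30757
3. 36.45363, -179.43200
4. -73.18179, -117.20865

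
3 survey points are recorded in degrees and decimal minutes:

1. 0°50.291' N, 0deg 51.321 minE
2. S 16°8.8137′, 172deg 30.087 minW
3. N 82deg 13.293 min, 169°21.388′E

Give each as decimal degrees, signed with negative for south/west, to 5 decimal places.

1. 0.83818, 0.85535
2. -16.14690, -172.50145
3. 82.22155, 169.35647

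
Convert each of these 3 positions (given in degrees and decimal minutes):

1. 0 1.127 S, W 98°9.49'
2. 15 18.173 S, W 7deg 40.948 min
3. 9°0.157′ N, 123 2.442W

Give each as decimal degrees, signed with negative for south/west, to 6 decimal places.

Point 1:
  Lat: 1.127′ = 0.018783°; total 0.0187833
  hemisphere S, so the sign is −
  Longitude: 98 + 9.49/60 = 98.1581667
  W ⇒ negate
Point 2:
  Latitude: 15 + 18.173/60 = 15.3028833
  hemisphere S, so the sign is −
  Lon: 7 + 40.948/60 = 7.6824667
  W ⇒ negate
Point 3:
  φ: 0.157′ = 0.002617°; total 9.0026167
  N → positive
  Longitude: 123 + 2.442/60 = 123.0407000
  W → negative

1. -0.018783, -98.158167
2. -15.302883, -7.682467
3. 9.002617, -123.040700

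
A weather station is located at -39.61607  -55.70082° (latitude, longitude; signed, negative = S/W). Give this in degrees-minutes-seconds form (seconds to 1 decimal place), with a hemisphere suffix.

Latitude is negative → S; |value| = 39.616070
Lat: 0.616070° → 36.96420′; 0.96420 × 60 = 57.852″
Longitude is negative → W; |value| = 55.700820
λ: 0.700820° → 42.04920′; 0.04920 × 60 = 2.952″

39°36′57.9″ S, 55°42′3.0″ W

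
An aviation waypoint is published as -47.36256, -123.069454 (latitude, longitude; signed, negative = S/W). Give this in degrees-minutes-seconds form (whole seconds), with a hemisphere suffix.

47°21′45″ S, 123°04′10″ W

Latitude is negative → S; |value| = 47.362560
φ: 0.362560 × 60 = 21.75360′ → 21′, remainder × 60 = 45.22″
Longitude is negative → W; |value| = 123.069454
Longitude: 0.069454 × 60 = 4.16724′ → 4′, remainder × 60 = 10.03″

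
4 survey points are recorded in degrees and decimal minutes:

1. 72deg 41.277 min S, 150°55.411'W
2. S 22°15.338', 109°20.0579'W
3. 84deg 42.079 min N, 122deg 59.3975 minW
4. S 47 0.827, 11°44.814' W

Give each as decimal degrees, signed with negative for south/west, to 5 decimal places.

Point 1:
  φ: 41.277′ = 0.687950°; total 72.687950
  hemisphere S, so the sign is −
  Longitude: 55.411′ = 0.923517°; total 150.923517
  W ⇒ negate
Point 2:
  φ: 15.338′ = 0.255633°; total 22.255633
  hemisphere S, so the sign is −
  λ: 109 + 20.0579/60 = 109.334298
  W ⇒ negate
Point 3:
  Lat: 84 + 42.079/60 = 84.701317
  N ⇒ keep positive
  Longitude: 59.3975′ = 0.989958°; total 122.989958
  W ⇒ negate
Point 4:
  φ: 0.827′ = 0.013783°; total 47.013783
  S → negative
  Lon: 11 + 44.814/60 = 11.746900
  W ⇒ negate

1. -72.68795, -150.92352
2. -22.25563, -109.33430
3. 84.70132, -122.98996
4. -47.01378, -11.74690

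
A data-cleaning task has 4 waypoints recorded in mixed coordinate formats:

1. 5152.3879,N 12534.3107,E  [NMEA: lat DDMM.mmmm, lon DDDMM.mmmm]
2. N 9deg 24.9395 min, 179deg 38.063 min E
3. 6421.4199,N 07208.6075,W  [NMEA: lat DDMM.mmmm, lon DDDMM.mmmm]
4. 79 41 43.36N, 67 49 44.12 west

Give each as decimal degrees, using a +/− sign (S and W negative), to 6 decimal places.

1. 51.873132, 125.571845
2. 9.415658, 179.634383
3. 64.356998, -72.143458
4. 79.695378, -67.828922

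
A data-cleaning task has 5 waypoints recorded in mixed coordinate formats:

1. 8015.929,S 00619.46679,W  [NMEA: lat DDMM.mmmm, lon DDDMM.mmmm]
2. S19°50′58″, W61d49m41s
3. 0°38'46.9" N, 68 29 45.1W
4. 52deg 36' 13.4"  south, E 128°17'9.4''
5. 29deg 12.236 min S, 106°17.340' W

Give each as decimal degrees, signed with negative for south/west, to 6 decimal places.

1. -80.265483, -6.324447
2. -19.849444, -61.828056
3. 0.646361, -68.495861
4. -52.603722, 128.285944
5. -29.203933, -106.289000

Point 1:
  Lat: degrees = first 2 digits = 80, minutes = 15.929; 80 + 15.929/60 = 80.2654833
  S ⇒ negate
  Longitude: split at 3 digits → 006° and 19.46679′; 6 + 19.46679/60 = 6.3244465
  W → negative
Point 2:
  φ: 19 + 50/60 + 58/3600 = 19.8494444
  S ⇒ negate
  Longitude: 61° + 49/60 + 41/3600 = 61 + 0.816667 + 0.011389 = 61.8280556
  W → negative
Point 3:
  Lat: 38′ + 46.9″ = 38.78167′; 0 + 38.78167/60 = 0.6463611
  N ⇒ keep positive
  Lon: 68° + 29/60 + 45.1/3600 = 68 + 0.483333 + 0.012528 = 68.4958611
  W ⇒ negate
Point 4:
  Lat: 36′ + 13.4″ = 36.22333′; 52 + 36.22333/60 = 52.6037222
  S → negative
  Lon: 128 + 17/60 + 9.4/3600 = 128.2859444
  E ⇒ keep positive
Point 5:
  Lat: 29 + 12.236/60 = 29.2039333
  S ⇒ negate
  Lon: 106 + 17.34/60 = 106.2890000
  W ⇒ negate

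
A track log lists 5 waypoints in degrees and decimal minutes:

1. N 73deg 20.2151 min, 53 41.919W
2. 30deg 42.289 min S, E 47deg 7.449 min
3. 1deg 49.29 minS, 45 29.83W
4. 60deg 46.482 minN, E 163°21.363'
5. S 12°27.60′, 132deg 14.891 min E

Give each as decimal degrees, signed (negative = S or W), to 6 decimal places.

Point 1:
  Latitude: 73 + 20.2151/60 = 73.3369183
  N ⇒ keep positive
  Longitude: 41.919′ = 0.698650°; total 53.6986500
  W ⇒ negate
Point 2:
  φ: 30 + 42.289/60 = 30.7048167
  S → negative
  Longitude: 7.449′ = 0.124150°; total 47.1241500
  E → positive
Point 3:
  φ: 1 + 49.29/60 = 1.8215000
  S → negative
  λ: 45 + 29.83/60 = 45.4971667
  W ⇒ negate
Point 4:
  Lat: 46.482′ = 0.774700°; total 60.7747000
  N ⇒ keep positive
  λ: 21.363′ = 0.356050°; total 163.3560500
  E ⇒ keep positive
Point 5:
  Lat: 12 + 27.6/60 = 12.4600000
  hemisphere S, so the sign is −
  Lon: 14.891′ = 0.248183°; total 132.2481833
  E ⇒ keep positive

1. 73.336918, -53.698650
2. -30.704817, 47.124150
3. -1.821500, -45.497167
4. 60.774700, 163.356050
5. -12.460000, 132.248183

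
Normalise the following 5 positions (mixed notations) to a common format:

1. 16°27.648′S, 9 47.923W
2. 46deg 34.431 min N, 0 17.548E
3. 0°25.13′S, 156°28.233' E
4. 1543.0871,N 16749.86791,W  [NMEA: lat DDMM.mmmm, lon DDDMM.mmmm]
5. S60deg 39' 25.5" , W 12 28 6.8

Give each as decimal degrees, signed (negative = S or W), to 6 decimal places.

1. -16.460800, -9.798717
2. 46.573850, 0.292467
3. -0.418833, 156.470550
4. 15.718118, -167.831132
5. -60.657083, -12.468556

Point 1:
  φ: 27.648′ = 0.460800°; total 16.4608000
  hemisphere S, so the sign is −
  Lon: 47.923′ = 0.798717°; total 9.7987167
  W ⇒ negate
Point 2:
  φ: 34.431′ = 0.573850°; total 46.5738500
  N → positive
  Lon: 0 + 17.548/60 = 0.2924667
  E ⇒ keep positive
Point 3:
  Latitude: 0 + 25.13/60 = 0.4188333
  S ⇒ negate
  Lon: 28.233′ = 0.470550°; total 156.4705500
  E ⇒ keep positive
Point 4:
  Latitude: degrees = first 2 digits = 15, minutes = 43.0871; 15 + 43.0871/60 = 15.7181183
  N ⇒ keep positive
  λ: split at 3 digits → 167° and 49.86791′; 167 + 49.86791/60 = 167.8311318
  hemisphere W, so the sign is −
Point 5:
  Lat: 60 + 39/60 + 25.5/3600 = 60.6570833
  S → negative
  Longitude: 12 + 28/60 + 6.8/3600 = 12.4685556
  hemisphere W, so the sign is −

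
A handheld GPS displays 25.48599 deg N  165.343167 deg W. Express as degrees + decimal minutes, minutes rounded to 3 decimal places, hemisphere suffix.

φ: fractional part 0.485990 → 29.15940 minutes
Lon: 165° + 0.343167 × 60 = 165° 20.59002′

25° 29.159′ N, 165° 20.590′ W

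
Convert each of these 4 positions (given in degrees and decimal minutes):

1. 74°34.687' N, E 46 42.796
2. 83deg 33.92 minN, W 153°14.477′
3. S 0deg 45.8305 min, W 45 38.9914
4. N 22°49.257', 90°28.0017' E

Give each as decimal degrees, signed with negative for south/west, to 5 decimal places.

1. 74.57812, 46.71327
2. 83.56533, -153.24128
3. -0.76384, -45.64986
4. 22.82095, 90.46670

Point 1:
  Lat: 74 + 34.687/60 = 74.578117
  N → positive
  Longitude: 46 + 42.796/60 = 46.713267
  E ⇒ keep positive
Point 2:
  φ: 83 + 33.92/60 = 83.565333
  N ⇒ keep positive
  Lon: 14.477′ = 0.241283°; total 153.241283
  W ⇒ negate
Point 3:
  Lat: 45.8305′ = 0.763842°; total 0.763842
  S → negative
  λ: 38.9914′ = 0.649857°; total 45.649857
  W ⇒ negate
Point 4:
  φ: 22 + 49.257/60 = 22.820950
  N ⇒ keep positive
  λ: 90 + 28.0017/60 = 90.466695
  E ⇒ keep positive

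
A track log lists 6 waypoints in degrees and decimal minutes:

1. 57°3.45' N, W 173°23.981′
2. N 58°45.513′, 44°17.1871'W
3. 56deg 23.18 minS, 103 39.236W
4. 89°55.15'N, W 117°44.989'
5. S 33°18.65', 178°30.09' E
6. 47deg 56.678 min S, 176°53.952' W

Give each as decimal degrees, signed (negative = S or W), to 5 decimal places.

Point 1:
  Lat: 3.45′ = 0.057500°; total 57.057500
  N ⇒ keep positive
  Lon: 173 + 23.981/60 = 173.399683
  hemisphere W, so the sign is −
Point 2:
  φ: 58 + 45.513/60 = 58.758550
  N ⇒ keep positive
  Lon: 44 + 17.1871/60 = 44.286452
  hemisphere W, so the sign is −
Point 3:
  Latitude: 56 + 23.18/60 = 56.386333
  S → negative
  Longitude: 39.236′ = 0.653933°; total 103.653933
  hemisphere W, so the sign is −
Point 4:
  φ: 89 + 55.15/60 = 89.919167
  N ⇒ keep positive
  Longitude: 117 + 44.989/60 = 117.749817
  hemisphere W, so the sign is −
Point 5:
  Lat: 18.65′ = 0.310833°; total 33.310833
  S → negative
  Lon: 178 + 30.09/60 = 178.501500
  E → positive
Point 6:
  φ: 56.678′ = 0.944633°; total 47.944633
  S ⇒ negate
  Lon: 53.952′ = 0.899200°; total 176.899200
  hemisphere W, so the sign is −

1. 57.05750, -173.39968
2. 58.75855, -44.28645
3. -56.38633, -103.65393
4. 89.91917, -117.74982
5. -33.31083, 178.50150
6. -47.94463, -176.89920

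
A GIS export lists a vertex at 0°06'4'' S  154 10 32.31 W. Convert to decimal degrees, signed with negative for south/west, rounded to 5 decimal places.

φ: 6′ + 4″ = 6.06667′; 0 + 6.06667/60 = 0.101111
S → negative
λ: 154° + 10/60 + 32.31/3600 = 154 + 0.166667 + 0.008975 = 154.175642
W ⇒ negate

-0.10111, -154.17564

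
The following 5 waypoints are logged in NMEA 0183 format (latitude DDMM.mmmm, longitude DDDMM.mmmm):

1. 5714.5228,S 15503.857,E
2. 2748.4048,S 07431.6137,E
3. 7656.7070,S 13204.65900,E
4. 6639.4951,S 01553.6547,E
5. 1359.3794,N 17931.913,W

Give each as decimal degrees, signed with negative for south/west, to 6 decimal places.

1. -57.242047, 155.064283
2. -27.806747, 74.526895
3. -76.945117, 132.077650
4. -66.658252, 15.894245
5. 13.989657, -179.531883

Point 1:
  Latitude: degrees = first 2 digits = 57, minutes = 14.5228; 57 + 14.5228/60 = 57.2420467
  hemisphere S, so the sign is −
  Lon: split at 3 digits → 155° and 3.857′; 155 + 3.857/60 = 155.0642833
  E ⇒ keep positive
Point 2:
  Lat: degrees = first 2 digits = 27, minutes = 48.4048; 27 + 48.4048/60 = 27.8067467
  S ⇒ negate
  λ: degrees = first 3 digits = 74, minutes = 31.6137; 74 + 31.6137/60 = 74.5268950
  E → positive
Point 3:
  φ: degrees = first 2 digits = 76, minutes = 56.707; 76 + 56.707/60 = 76.9451167
  S → negative
  Longitude: split at 3 digits → 132° and 4.659′; 132 + 4.659/60 = 132.0776500
  E ⇒ keep positive
Point 4:
  Latitude: split at 2 digits → 66° and 39.4951′; 66 + 39.4951/60 = 66.6582517
  hemisphere S, so the sign is −
  Longitude: degrees = first 3 digits = 15, minutes = 53.6547; 15 + 53.6547/60 = 15.8942450
  E → positive
Point 5:
  φ: split at 2 digits → 13° and 59.3794′; 13 + 59.3794/60 = 13.9896567
  N ⇒ keep positive
  Longitude: degrees = first 3 digits = 179, minutes = 31.913; 179 + 31.913/60 = 179.5318833
  W → negative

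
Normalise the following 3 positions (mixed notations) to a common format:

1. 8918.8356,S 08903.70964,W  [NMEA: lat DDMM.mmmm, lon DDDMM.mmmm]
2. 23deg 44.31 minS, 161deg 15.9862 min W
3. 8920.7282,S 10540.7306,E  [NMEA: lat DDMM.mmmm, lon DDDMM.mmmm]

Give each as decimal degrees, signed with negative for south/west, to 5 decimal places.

Point 1:
  Latitude: split at 2 digits → 89° and 18.8356′; 89 + 18.8356/60 = 89.313927
  S ⇒ negate
  λ: split at 3 digits → 089° and 3.70964′; 89 + 3.70964/60 = 89.061827
  W ⇒ negate
Point 2:
  Lat: 23 + 44.31/60 = 23.738500
  S ⇒ negate
  λ: 161 + 15.9862/60 = 161.266437
  W ⇒ negate
Point 3:
  Lat: degrees = first 2 digits = 89, minutes = 20.7282; 89 + 20.7282/60 = 89.345470
  S → negative
  Longitude: degrees = first 3 digits = 105, minutes = 40.7306; 105 + 40.7306/60 = 105.678843
  E ⇒ keep positive

1. -89.31393, -89.06183
2. -23.73850, -161.26644
3. -89.34547, 105.67884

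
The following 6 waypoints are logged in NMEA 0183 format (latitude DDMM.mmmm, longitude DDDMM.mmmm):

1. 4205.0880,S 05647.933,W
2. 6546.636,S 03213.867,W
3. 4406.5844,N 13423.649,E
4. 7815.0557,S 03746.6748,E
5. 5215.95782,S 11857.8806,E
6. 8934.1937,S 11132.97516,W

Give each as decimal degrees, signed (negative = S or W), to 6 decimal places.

1. -42.084800, -56.798883
2. -65.777267, -32.231117
3. 44.109740, 134.394150
4. -78.250928, 37.777913
5. -52.265964, 118.964677
6. -89.569895, -111.549586

Point 1:
  Lat: split at 2 digits → 42° and 5.088′; 42 + 5.088/60 = 42.0848000
  hemisphere S, so the sign is −
  Longitude: split at 3 digits → 056° and 47.933′; 56 + 47.933/60 = 56.7988833
  hemisphere W, so the sign is −
Point 2:
  Lat: degrees = first 2 digits = 65, minutes = 46.636; 65 + 46.636/60 = 65.7772667
  S → negative
  λ: degrees = first 3 digits = 32, minutes = 13.867; 32 + 13.867/60 = 32.2311167
  W ⇒ negate
Point 3:
  φ: degrees = first 2 digits = 44, minutes = 6.5844; 44 + 6.5844/60 = 44.1097400
  N ⇒ keep positive
  λ: split at 3 digits → 134° and 23.649′; 134 + 23.649/60 = 134.3941500
  E ⇒ keep positive
Point 4:
  φ: degrees = first 2 digits = 78, minutes = 15.0557; 78 + 15.0557/60 = 78.2509283
  S ⇒ negate
  λ: degrees = first 3 digits = 37, minutes = 46.6748; 37 + 46.6748/60 = 37.7779133
  E ⇒ keep positive
Point 5:
  Lat: split at 2 digits → 52° and 15.95782′; 52 + 15.95782/60 = 52.2659637
  hemisphere S, so the sign is −
  Longitude: split at 3 digits → 118° and 57.8806′; 118 + 57.8806/60 = 118.9646767
  E ⇒ keep positive
Point 6:
  φ: degrees = first 2 digits = 89, minutes = 34.1937; 89 + 34.1937/60 = 89.5698950
  hemisphere S, so the sign is −
  Longitude: degrees = first 3 digits = 111, minutes = 32.97516; 111 + 32.97516/60 = 111.5495860
  W → negative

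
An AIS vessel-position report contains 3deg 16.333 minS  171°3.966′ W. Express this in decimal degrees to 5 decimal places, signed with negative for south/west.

φ: 16.333′ = 0.272217°; total 3.272217
S → negative
Longitude: 3.966′ = 0.066100°; total 171.066100
W ⇒ negate

-3.27222, -171.06610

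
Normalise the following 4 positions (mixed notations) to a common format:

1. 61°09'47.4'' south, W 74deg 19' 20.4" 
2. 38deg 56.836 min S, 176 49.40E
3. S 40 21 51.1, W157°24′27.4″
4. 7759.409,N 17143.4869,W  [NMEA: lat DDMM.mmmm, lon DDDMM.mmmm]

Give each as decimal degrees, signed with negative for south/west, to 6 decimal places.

1. -61.163167, -74.322333
2. -38.947267, 176.823333
3. -40.364194, -157.407611
4. 77.990150, -171.724782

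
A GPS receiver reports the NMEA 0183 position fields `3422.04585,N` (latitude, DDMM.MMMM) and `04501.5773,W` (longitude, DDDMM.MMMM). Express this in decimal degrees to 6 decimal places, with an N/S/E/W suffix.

34.367431° N, 45.026288° W

Latitude: degrees = first 2 digits = 34, minutes = 22.04585; 34 + 22.04585/60 = 34.3674308
Lon: degrees = first 3 digits = 45, minutes = 1.5773; 45 + 1.5773/60 = 45.0262883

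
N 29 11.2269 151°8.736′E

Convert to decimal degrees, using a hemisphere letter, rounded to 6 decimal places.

29.187115° N, 151.145600° E

Lat: 11.2269′ = 0.187115°; total 29.1871150
Lon: 151 + 8.736/60 = 151.1456000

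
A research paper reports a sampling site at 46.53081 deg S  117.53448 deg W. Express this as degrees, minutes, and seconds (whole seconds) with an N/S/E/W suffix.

Lat: 0.530810 × 60 = 31.84860′ → 31′, remainder × 60 = 50.92″
Longitude: 0.534480° → 32.06880′; 0.06880 × 60 = 4.13″

46°31′51″ S, 117°32′4″ W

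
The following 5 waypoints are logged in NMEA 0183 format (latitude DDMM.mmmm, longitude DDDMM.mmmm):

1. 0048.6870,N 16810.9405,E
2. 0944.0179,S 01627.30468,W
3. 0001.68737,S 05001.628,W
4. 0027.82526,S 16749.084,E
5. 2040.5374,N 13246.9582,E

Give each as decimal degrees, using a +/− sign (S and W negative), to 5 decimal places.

1. 0.81145, 168.18234
2. -9.73363, -16.45508
3. -0.02812, -50.02713
4. -0.46375, 167.81807
5. 20.67562, 132.78264

Point 1:
  φ: split at 2 digits → 00° and 48.687′; 0 + 48.687/60 = 0.811450
  N ⇒ keep positive
  Lon: degrees = first 3 digits = 168, minutes = 10.9405; 168 + 10.9405/60 = 168.182342
  E → positive
Point 2:
  Lat: split at 2 digits → 09° and 44.0179′; 9 + 44.0179/60 = 9.733632
  S → negative
  Longitude: split at 3 digits → 016° and 27.30468′; 16 + 27.30468/60 = 16.455078
  W → negative
Point 3:
  φ: degrees = first 2 digits = 0, minutes = 1.68737; 0 + 1.68737/60 = 0.028123
  S ⇒ negate
  Longitude: degrees = first 3 digits = 50, minutes = 1.628; 50 + 1.628/60 = 50.027133
  hemisphere W, so the sign is −
Point 4:
  Lat: split at 2 digits → 00° and 27.82526′; 0 + 27.82526/60 = 0.463754
  S → negative
  Lon: split at 3 digits → 167° and 49.084′; 167 + 49.084/60 = 167.818067
  E → positive
Point 5:
  φ: degrees = first 2 digits = 20, minutes = 40.5374; 20 + 40.5374/60 = 20.675623
  N ⇒ keep positive
  Longitude: split at 3 digits → 132° and 46.9582′; 132 + 46.9582/60 = 132.782637
  E ⇒ keep positive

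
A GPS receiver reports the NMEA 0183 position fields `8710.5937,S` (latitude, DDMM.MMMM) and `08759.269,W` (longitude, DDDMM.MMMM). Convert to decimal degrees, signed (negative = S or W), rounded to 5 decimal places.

-87.17656, -87.98782

φ: degrees = first 2 digits = 87, minutes = 10.5937; 87 + 10.5937/60 = 87.176562
S → negative
λ: split at 3 digits → 087° and 59.269′; 87 + 59.269/60 = 87.987817
W → negative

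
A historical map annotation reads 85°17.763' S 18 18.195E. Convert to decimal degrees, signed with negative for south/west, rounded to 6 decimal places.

Latitude: 17.763′ = 0.296050°; total 85.2960500
S ⇒ negate
Longitude: 18 + 18.195/60 = 18.3032500
E ⇒ keep positive

-85.296050, 18.303250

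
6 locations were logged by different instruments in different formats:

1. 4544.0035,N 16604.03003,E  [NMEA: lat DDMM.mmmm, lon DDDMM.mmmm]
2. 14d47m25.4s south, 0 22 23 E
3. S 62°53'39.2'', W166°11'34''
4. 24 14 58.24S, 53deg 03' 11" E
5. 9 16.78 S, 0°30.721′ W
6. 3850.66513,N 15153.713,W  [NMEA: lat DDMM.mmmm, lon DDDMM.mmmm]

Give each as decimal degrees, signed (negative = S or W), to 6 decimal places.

Point 1:
  Lat: degrees = first 2 digits = 45, minutes = 44.0035; 45 + 44.0035/60 = 45.7333917
  N → positive
  λ: split at 3 digits → 166° and 4.03003′; 166 + 4.03003/60 = 166.0671672
  E ⇒ keep positive
Point 2:
  φ: 14° + 47/60 + 25.4/3600 = 14 + 0.783333 + 0.007056 = 14.7903889
  S → negative
  Longitude: 0° + 22/60 + 23/3600 = 0 + 0.366667 + 0.006389 = 0.3730556
  E ⇒ keep positive
Point 3:
  Lat: 62° + 53/60 + 39.2/3600 = 62 + 0.883333 + 0.010889 = 62.8942222
  hemisphere S, so the sign is −
  Lon: 11′ + 34″ = 11.56667′; 166 + 11.56667/60 = 166.1927778
  W ⇒ negate
Point 4:
  φ: 24 + 14/60 + 58.24/3600 = 24.2495111
  hemisphere S, so the sign is −
  Longitude: 53 + 3/60 + 11/3600 = 53.0530556
  E → positive
Point 5:
  φ: 9 + 16.78/60 = 9.2796667
  S → negative
  Lon: 0 + 30.721/60 = 0.5120167
  hemisphere W, so the sign is −
Point 6:
  Latitude: split at 2 digits → 38° and 50.66513′; 38 + 50.66513/60 = 38.8444188
  N ⇒ keep positive
  Longitude: degrees = first 3 digits = 151, minutes = 53.713; 151 + 53.713/60 = 151.8952167
  hemisphere W, so the sign is −

1. 45.733392, 166.067167
2. -14.790389, 0.373056
3. -62.894222, -166.192778
4. -24.249511, 53.053056
5. -9.279667, -0.512017
6. 38.844419, -151.895217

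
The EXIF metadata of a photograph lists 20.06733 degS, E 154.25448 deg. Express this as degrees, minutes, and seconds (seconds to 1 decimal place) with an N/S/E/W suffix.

20°04′2.4″ S, 154°15′16.1″ E

φ: 0.067330° → 4.03980′; 0.03980 × 60 = 2.388″
λ: 0.254480° → 15.26880′; 0.26880 × 60 = 16.128″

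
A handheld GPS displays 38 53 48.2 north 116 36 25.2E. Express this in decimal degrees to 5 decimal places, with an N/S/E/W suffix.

38.89672° N, 116.60700° E

Lat: 38° + 53/60 + 48.2/3600 = 38 + 0.883333 + 0.013389 = 38.896722
λ: 36′ + 25.2″ = 36.42000′; 116 + 36.42000/60 = 116.607000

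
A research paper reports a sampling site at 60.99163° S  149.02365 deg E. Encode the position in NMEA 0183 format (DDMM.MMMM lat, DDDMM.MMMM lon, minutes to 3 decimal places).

Lat: minutes = (60.991630 − 60) × 60 = 59.49780
Longitude: minutes = (149.023650 − 149) × 60 = 1.41900

6059.498,S / 14901.419,E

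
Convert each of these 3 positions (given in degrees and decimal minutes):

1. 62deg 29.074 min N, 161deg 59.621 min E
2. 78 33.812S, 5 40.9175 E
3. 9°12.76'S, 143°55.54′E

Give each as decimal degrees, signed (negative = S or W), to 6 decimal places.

Point 1:
  Lat: 62 + 29.074/60 = 62.4845667
  N ⇒ keep positive
  Longitude: 59.621′ = 0.993683°; total 161.9936833
  E ⇒ keep positive
Point 2:
  Latitude: 33.812′ = 0.563533°; total 78.5635333
  S ⇒ negate
  Lon: 5 + 40.9175/60 = 5.6819583
  E → positive
Point 3:
  φ: 12.76′ = 0.212667°; total 9.2126667
  hemisphere S, so the sign is −
  Longitude: 143 + 55.54/60 = 143.9256667
  E ⇒ keep positive

1. 62.484567, 161.993683
2. -78.563533, 5.681958
3. -9.212667, 143.925667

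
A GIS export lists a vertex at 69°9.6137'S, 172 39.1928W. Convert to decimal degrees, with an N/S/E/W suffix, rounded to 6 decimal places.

Latitude: 69 + 9.6137/60 = 69.1602283
Lon: 39.1928′ = 0.653213°; total 172.6532133

69.160228° S, 172.653213° W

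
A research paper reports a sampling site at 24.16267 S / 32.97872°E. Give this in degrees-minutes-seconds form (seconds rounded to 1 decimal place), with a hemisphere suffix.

24°09′45.6″ S, 32°58′43.4″ E

Lat: 0.162670 × 60 = 9.76020′ → 9′, remainder × 60 = 45.612″
λ: 0.978720 × 60 = 58.72320′ → 58′, remainder × 60 = 43.392″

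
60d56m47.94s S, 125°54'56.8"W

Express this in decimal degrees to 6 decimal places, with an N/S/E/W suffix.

60.946650° S, 125.915778° W

Lat: 60 + 56/60 + 47.94/3600 = 60.9466500
λ: 125 + 54/60 + 56.8/3600 = 125.9157778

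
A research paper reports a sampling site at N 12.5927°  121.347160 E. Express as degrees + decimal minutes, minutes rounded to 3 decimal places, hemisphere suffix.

12° 35.562′ N, 121° 20.830′ E

Lat: fractional part 0.592700 → 35.56200 minutes
Longitude: fractional part 0.347160 → 20.82960 minutes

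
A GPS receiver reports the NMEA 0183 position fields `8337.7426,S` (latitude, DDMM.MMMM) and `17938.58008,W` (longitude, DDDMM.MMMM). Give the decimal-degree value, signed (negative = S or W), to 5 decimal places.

Lat: degrees = first 2 digits = 83, minutes = 37.7426; 83 + 37.7426/60 = 83.629043
hemisphere S, so the sign is −
λ: split at 3 digits → 179° and 38.58008′; 179 + 38.58008/60 = 179.643001
hemisphere W, so the sign is −

-83.62904, -179.64300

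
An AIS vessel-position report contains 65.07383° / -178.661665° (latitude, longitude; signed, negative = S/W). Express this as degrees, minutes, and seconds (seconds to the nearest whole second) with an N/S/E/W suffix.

65°04′26″ N, 178°39′42″ W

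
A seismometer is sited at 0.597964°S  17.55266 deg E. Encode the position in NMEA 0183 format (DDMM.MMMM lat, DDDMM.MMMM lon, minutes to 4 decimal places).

0035.8778,S / 01733.1596,E

φ: minutes = (0.597964 − 0) × 60 = 35.877840
λ: 17° + 0.552660 × 60 = 17° 33.159600′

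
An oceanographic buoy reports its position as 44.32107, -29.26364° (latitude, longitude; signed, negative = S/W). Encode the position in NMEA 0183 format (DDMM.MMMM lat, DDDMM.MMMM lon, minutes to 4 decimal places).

4419.2642,N / 02915.8184,W

Latitude: 44° + 0.321070 × 60 = 44° 19.264200′
Longitude is negative → W; |value| = 29.263640
Longitude: minutes = (29.263640 − 29) × 60 = 15.818400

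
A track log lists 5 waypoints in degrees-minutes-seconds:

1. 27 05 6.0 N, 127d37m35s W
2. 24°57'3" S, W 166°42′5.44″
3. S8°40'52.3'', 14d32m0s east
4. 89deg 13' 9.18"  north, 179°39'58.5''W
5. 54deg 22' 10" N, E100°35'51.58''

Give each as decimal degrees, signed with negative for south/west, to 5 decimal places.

1. 27.08500, -127.62639
2. -24.95083, -166.70151
3. -8.68119, 14.53333
4. 89.21922, -179.66625
5. 54.36944, 100.59766

Point 1:
  Lat: 5′ + 6″ = 5.10000′; 27 + 5.10000/60 = 27.085000
  N → positive
  Longitude: 37′ + 35″ = 37.58333′; 127 + 37.58333/60 = 127.626389
  hemisphere W, so the sign is −
Point 2:
  Lat: 24 + 57/60 + 3/3600 = 24.950833
  S → negative
  Lon: 42′ + 5.44″ = 42.09067′; 166 + 42.09067/60 = 166.701511
  W ⇒ negate
Point 3:
  Lat: 8° + 40/60 + 52.3/3600 = 8 + 0.666667 + 0.014528 = 8.681194
  S → negative
  Longitude: 14° + 32/60 + 0/3600 = 14 + 0.533333 + 0.000000 = 14.533333
  E ⇒ keep positive
Point 4:
  φ: 89° + 13/60 + 9.18/3600 = 89 + 0.216667 + 0.002550 = 89.219217
  N ⇒ keep positive
  λ: 39′ + 58.5″ = 39.97500′; 179 + 39.97500/60 = 179.666250
  W → negative
Point 5:
  Lat: 54 + 22/60 + 10/3600 = 54.369444
  N → positive
  Lon: 100° + 35/60 + 51.58/3600 = 100 + 0.583333 + 0.014328 = 100.597661
  E ⇒ keep positive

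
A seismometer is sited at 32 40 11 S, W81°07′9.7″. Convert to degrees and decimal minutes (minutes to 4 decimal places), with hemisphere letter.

Latitude: 40 + 11/60 = 40.183333′
Lon: 7 + 9.7/60 = 7.161667′

32° 40.1833′ S, 81° 7.1617′ W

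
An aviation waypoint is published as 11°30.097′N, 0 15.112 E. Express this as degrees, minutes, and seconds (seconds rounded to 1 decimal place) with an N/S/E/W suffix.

11°30′5.8″ N, 0°15′6.7″ E

Lat: fractional minutes 0.09700 × 60 = 5.820″
λ: fractional minutes 0.11200 × 60 = 6.720″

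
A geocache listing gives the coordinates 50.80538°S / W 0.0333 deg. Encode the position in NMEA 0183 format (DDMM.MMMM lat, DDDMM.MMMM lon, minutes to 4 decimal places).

5048.3228,S / 00001.9980,W

Lat: 50° + 0.805380 × 60 = 50° 48.322800′
λ: minutes = (0.033300 − 0) × 60 = 1.998000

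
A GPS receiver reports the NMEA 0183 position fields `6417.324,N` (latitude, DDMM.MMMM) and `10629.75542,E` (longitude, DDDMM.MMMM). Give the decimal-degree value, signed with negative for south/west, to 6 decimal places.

64.288733, 106.495924

Latitude: degrees = first 2 digits = 64, minutes = 17.324; 64 + 17.324/60 = 64.2887333
N → positive
λ: split at 3 digits → 106° and 29.75542′; 106 + 29.75542/60 = 106.4959237
E ⇒ keep positive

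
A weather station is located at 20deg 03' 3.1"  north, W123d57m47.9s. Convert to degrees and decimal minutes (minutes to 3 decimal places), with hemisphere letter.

Lat: 3 + 3.1/60 = 3.05167′
λ: 57 + 47.9/60 = 57.79833′

20° 3.052′ N, 123° 57.798′ W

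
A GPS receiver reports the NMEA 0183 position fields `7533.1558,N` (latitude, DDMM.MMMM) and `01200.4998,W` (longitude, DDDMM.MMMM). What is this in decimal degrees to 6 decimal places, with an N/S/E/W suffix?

Lat: degrees = first 2 digits = 75, minutes = 33.1558; 75 + 33.1558/60 = 75.5525967
λ: degrees = first 3 digits = 12, minutes = 0.4998; 12 + 0.4998/60 = 12.0083300

75.552597° N, 12.008330° W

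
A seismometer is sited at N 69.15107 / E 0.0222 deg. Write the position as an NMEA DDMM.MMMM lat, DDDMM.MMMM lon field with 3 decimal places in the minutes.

6909.064,N / 00001.332,E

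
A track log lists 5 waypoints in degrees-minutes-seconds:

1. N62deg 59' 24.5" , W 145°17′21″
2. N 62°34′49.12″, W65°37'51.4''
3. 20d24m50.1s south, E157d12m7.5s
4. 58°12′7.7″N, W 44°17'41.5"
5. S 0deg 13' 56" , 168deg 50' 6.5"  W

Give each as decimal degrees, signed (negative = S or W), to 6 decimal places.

Point 1:
  Lat: 62 + 59/60 + 24.5/3600 = 62.9901389
  N → positive
  Lon: 145° + 17/60 + 21/3600 = 145 + 0.283333 + 0.005833 = 145.2891667
  W ⇒ negate
Point 2:
  Latitude: 34′ + 49.12″ = 34.81867′; 62 + 34.81867/60 = 62.5803111
  N → positive
  Lon: 65° + 37/60 + 51.4/3600 = 65 + 0.616667 + 0.014278 = 65.6309444
  W → negative
Point 3:
  φ: 20 + 24/60 + 50.1/3600 = 20.4139167
  S ⇒ negate
  λ: 157 + 12/60 + 7.5/3600 = 157.2020833
  E → positive
Point 4:
  Latitude: 12′ + 7.7″ = 12.12833′; 58 + 12.12833/60 = 58.2021389
  N → positive
  λ: 44 + 17/60 + 41.5/3600 = 44.2948611
  hemisphere W, so the sign is −
Point 5:
  Lat: 13′ + 56″ = 13.93333′; 0 + 13.93333/60 = 0.2322222
  S → negative
  Lon: 168 + 50/60 + 6.5/3600 = 168.8351389
  hemisphere W, so the sign is −

1. 62.990139, -145.289167
2. 62.580311, -65.630944
3. -20.413917, 157.202083
4. 58.202139, -44.294861
5. -0.232222, -168.835139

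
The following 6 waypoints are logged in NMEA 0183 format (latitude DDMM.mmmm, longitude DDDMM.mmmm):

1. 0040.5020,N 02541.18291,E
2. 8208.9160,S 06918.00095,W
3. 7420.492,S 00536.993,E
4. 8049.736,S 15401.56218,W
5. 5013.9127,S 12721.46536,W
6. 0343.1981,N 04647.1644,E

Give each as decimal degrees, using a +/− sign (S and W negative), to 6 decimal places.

Point 1:
  Latitude: split at 2 digits → 00° and 40.502′; 0 + 40.502/60 = 0.6750333
  N → positive
  Lon: degrees = first 3 digits = 25, minutes = 41.18291; 25 + 41.18291/60 = 25.6863818
  E → positive
Point 2:
  Latitude: split at 2 digits → 82° and 8.916′; 82 + 8.916/60 = 82.1486000
  S ⇒ negate
  Lon: degrees = first 3 digits = 69, minutes = 18.00095; 69 + 18.00095/60 = 69.3000158
  W ⇒ negate
Point 3:
  Lat: split at 2 digits → 74° and 20.492′; 74 + 20.492/60 = 74.3415333
  S ⇒ negate
  Lon: degrees = first 3 digits = 5, minutes = 36.993; 5 + 36.993/60 = 5.6165500
  E → positive
Point 4:
  Lat: split at 2 digits → 80° and 49.736′; 80 + 49.736/60 = 80.8289333
  S ⇒ negate
  λ: split at 3 digits → 154° and 1.56218′; 154 + 1.56218/60 = 154.0260363
  W → negative
Point 5:
  Lat: degrees = first 2 digits = 50, minutes = 13.9127; 50 + 13.9127/60 = 50.2318783
  S → negative
  Lon: degrees = first 3 digits = 127, minutes = 21.46536; 127 + 21.46536/60 = 127.3577560
  hemisphere W, so the sign is −
Point 6:
  Latitude: split at 2 digits → 03° and 43.1981′; 3 + 43.1981/60 = 3.7199683
  N → positive
  Longitude: split at 3 digits → 046° and 47.1644′; 46 + 47.1644/60 = 46.7860733
  E → positive

1. 0.675033, 25.686382
2. -82.148600, -69.300016
3. -74.341533, 5.616550
4. -80.828933, -154.026036
5. -50.231878, -127.357756
6. 3.719968, 46.786073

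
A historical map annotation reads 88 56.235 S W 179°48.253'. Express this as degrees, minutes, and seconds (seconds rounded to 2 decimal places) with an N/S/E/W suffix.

Lat: fractional minutes 0.23500 × 60 = 14.1000″
Lon: fractional minutes 0.25300 × 60 = 15.1800″

88°56′14.10″ S, 179°48′15.18″ W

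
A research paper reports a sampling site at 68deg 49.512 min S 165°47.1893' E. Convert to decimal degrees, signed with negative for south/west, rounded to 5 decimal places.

-68.82520, 165.78649

φ: 49.512′ = 0.825200°; total 68.825200
hemisphere S, so the sign is −
λ: 47.1893′ = 0.786488°; total 165.786488
E → positive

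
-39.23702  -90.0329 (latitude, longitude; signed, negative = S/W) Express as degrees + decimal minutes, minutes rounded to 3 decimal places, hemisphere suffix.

Latitude is negative → S; |value| = 39.237020
Lat: minutes = (39.237020 − 39) × 60 = 14.22120
Longitude is negative → W; |value| = 90.032900
λ: fractional part 0.032900 → 1.97400 minutes

39° 14.221′ S, 90° 1.974′ W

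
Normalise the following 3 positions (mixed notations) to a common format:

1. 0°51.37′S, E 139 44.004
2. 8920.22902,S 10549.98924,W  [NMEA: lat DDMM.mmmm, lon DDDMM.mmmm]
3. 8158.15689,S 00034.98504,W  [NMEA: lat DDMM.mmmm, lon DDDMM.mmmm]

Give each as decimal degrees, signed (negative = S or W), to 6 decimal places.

1. -0.856167, 139.733400
2. -89.337150, -105.833154
3. -81.969282, -0.583084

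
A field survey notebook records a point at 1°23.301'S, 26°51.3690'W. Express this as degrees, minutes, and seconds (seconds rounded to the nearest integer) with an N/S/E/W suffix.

1°23′18″ S, 26°51′22″ W

φ: 23.30100′ → 23′ and 0.30100 × 60 = 18.06″
λ: fractional minutes 0.36900 × 60 = 22.14″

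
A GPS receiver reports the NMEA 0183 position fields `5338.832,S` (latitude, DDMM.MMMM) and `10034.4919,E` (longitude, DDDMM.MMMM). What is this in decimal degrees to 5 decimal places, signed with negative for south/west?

-53.64720, 100.57487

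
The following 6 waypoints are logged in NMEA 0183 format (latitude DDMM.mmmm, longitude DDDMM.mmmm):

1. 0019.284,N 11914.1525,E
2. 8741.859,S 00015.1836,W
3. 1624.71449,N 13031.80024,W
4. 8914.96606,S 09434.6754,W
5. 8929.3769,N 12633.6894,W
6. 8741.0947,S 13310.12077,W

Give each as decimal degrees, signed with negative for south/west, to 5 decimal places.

Point 1:
  φ: split at 2 digits → 00° and 19.284′; 0 + 19.284/60 = 0.321400
  N → positive
  Longitude: degrees = first 3 digits = 119, minutes = 14.1525; 119 + 14.1525/60 = 119.235875
  E ⇒ keep positive
Point 2:
  φ: split at 2 digits → 87° and 41.859′; 87 + 41.859/60 = 87.697650
  S → negative
  Longitude: split at 3 digits → 000° and 15.1836′; 0 + 15.1836/60 = 0.253060
  W ⇒ negate
Point 3:
  Latitude: split at 2 digits → 16° and 24.71449′; 16 + 24.71449/60 = 16.411908
  N ⇒ keep positive
  Longitude: degrees = first 3 digits = 130, minutes = 31.80024; 130 + 31.80024/60 = 130.530004
  hemisphere W, so the sign is −
Point 4:
  Latitude: split at 2 digits → 89° and 14.96606′; 89 + 14.96606/60 = 89.249434
  hemisphere S, so the sign is −
  λ: degrees = first 3 digits = 94, minutes = 34.6754; 94 + 34.6754/60 = 94.577923
  W → negative
Point 5:
  Latitude: split at 2 digits → 89° and 29.3769′; 89 + 29.3769/60 = 89.489615
  N → positive
  λ: split at 3 digits → 126° and 33.6894′; 126 + 33.6894/60 = 126.561490
  W → negative
Point 6:
  φ: split at 2 digits → 87° and 41.0947′; 87 + 41.0947/60 = 87.684912
  S → negative
  Lon: degrees = first 3 digits = 133, minutes = 10.12077; 133 + 10.12077/60 = 133.168680
  hemisphere W, so the sign is −

1. 0.32140, 119.23588
2. -87.69765, -0.25306
3. 16.41191, -130.53000
4. -89.24943, -94.57792
5. 89.48962, -126.56149
6. -87.68491, -133.16868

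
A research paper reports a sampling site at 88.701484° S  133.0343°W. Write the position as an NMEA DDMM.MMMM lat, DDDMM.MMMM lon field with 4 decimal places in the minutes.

Latitude: 88° + 0.701484 × 60 = 88° 42.089040′
Lon: fractional part 0.034300 → 2.058000 minutes

8842.0890,S / 13302.0580,W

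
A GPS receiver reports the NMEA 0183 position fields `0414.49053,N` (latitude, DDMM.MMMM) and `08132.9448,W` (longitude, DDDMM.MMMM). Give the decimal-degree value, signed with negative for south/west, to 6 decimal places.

Latitude: degrees = first 2 digits = 4, minutes = 14.49053; 4 + 14.49053/60 = 4.2415088
N ⇒ keep positive
Longitude: split at 3 digits → 081° and 32.9448′; 81 + 32.9448/60 = 81.5490800
W → negative

4.241509, -81.549080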